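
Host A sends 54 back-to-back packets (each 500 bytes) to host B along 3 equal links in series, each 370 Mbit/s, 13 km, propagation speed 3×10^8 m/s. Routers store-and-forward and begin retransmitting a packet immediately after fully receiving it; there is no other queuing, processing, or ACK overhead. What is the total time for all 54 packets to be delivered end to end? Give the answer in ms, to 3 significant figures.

Per-hop transmission t_tx = L/R = 4000/370000000 = 0.0108108 ms.
Per-hop propagation t_prop = 13000/300000000 = 0.0433333 ms.
Pipeline fill: first packet needs 3·t_tx to clear all hops; remaining 53 packets each add one t_tx.
Total = (3+54-1)·t_tx + 3·t_prop = 56·0.0108108 + 3·0.0433333 = 0.735 ms.

0.735 ms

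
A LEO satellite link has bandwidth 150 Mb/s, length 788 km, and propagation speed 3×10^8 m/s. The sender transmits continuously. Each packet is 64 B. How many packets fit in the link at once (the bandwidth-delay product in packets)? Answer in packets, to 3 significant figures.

770 packets

Propagation delay = 788000 / 300000000 = 0.00262667 s.
BDP = R × t_prop = 150000000 × 0.00262667 = 394000 bits.
In packets of 512 bits: 770 packets.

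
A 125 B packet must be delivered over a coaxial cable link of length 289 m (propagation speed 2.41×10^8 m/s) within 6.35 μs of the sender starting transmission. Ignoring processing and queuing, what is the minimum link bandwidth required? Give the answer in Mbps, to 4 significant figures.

194.1 Mbps

L = 1000 bits.
Propagation delay = 289 / 241000000 = 1.19917 μs.
Transmission budget = 6.35 − 1.19917 = 5.15083 μs.
R ≥ L / t_tx = 1000 bits / 5.15083e-06 s = 194.1 Mbps.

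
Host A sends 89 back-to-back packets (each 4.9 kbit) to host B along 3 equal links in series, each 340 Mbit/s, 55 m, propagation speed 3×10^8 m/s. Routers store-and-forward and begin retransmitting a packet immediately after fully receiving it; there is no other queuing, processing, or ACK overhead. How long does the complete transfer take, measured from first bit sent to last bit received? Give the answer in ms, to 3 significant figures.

Per-hop transmission t_tx = L/R = 4900/340000000 = 0.0144118 ms.
Per-hop propagation t_prop = 55/300000000 = 0.000183333 ms.
Pipeline fill: first packet needs 3·t_tx to clear all hops; remaining 88 packets each add one t_tx.
Total = (3+89-1)·t_tx + 3·t_prop = 91·0.0144118 + 3·0.000183333 = 1.31 ms.

1.31 ms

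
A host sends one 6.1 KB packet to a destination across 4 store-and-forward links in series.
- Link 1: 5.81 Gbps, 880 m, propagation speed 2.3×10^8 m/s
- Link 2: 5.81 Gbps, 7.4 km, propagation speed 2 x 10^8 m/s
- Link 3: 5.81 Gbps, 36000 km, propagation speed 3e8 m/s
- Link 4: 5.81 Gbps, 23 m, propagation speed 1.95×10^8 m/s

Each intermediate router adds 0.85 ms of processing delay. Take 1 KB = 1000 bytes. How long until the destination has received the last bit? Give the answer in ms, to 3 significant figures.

L = 48800 bits.
Transmission delay per hop = L/R = 48800/5810000000 = 0.00839931 ms; 4 hops → 0.0335972 ms.
Propagation delays (d/s per hop): 0.00382609, 0.037, 120, 0.000117949 ms; sum = 120.041 ms.
Processing at 3 router(s): 3 × 0.85 ms = 2.55 ms.
End-to-end = 123 ms.

123 ms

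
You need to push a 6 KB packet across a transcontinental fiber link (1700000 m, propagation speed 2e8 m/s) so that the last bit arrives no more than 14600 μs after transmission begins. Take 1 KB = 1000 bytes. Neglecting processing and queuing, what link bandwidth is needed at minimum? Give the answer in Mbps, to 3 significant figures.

7.87 Mbps

L = 48000 bits.
Propagation delay = 1700000 / 200000000 = 8500 μs.
Transmission budget = 14600 − 8500 = 6100 μs.
R ≥ L / t_tx = 48000 bits / 0.0061 s = 7.87 Mbps.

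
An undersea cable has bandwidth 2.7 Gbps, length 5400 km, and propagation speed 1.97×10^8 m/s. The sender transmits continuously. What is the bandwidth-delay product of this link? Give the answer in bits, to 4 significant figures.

Propagation delay = 5400000 / 197000000 = 0.0274112 s.
BDP = R × t_prop = 2700000000 × 0.0274112 = 74010200 bits.

74010000 bits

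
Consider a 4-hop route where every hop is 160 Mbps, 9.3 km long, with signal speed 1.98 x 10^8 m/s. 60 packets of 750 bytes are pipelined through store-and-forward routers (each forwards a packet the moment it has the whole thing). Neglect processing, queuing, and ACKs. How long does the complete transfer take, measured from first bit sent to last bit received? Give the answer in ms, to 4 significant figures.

2.550 ms

Per-hop transmission t_tx = L/R = 6000/160000000 = 0.0375 ms.
Per-hop propagation t_prop = 9300/198000000 = 0.0469697 ms.
Pipeline fill: first packet needs 4·t_tx to clear all hops; remaining 59 packets each add one t_tx.
Total = (4+60-1)·t_tx + 4·t_prop = 63·0.0375 + 4·0.0469697 = 2.550 ms.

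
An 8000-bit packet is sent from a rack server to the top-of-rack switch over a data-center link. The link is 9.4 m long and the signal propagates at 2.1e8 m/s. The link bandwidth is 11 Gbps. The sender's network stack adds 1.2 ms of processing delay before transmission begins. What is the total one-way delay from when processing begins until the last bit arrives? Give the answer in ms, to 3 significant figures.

Transmission delay = L/R = 8000 / 11000000000 = 0.000727273 ms.
Propagation delay = d/s = 9.4 m / 210000000 m/s = 4.47619e-05 ms.
Plus processing delay 1.2 ms = 1.2 ms.
Total = 1.20 ms.

1.20 ms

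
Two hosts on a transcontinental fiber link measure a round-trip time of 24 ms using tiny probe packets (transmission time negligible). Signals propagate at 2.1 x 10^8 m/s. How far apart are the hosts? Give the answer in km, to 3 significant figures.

2520 km

One-way propagation = RTT/2 = 12 ms.
d = s × t = 210000000 × 0.012 = 2520 km.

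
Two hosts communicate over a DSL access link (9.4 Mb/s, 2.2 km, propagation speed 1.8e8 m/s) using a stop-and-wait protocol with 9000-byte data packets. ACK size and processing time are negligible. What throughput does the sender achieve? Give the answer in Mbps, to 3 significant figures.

9.37 Mbps

t_tx = L/R = 72000/9400000 = 0.00765957 s.
t_prop = 2200/180000000 = 1.22222e-05 s; RTT = 2.44444e-05 s.
Cycle = t_tx + RTT = 0.00768402 s.
Throughput = L / cycle = 72000 / 0.00768402 = 9.37 Mbps.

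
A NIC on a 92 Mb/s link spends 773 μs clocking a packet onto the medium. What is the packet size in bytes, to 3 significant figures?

L = R × t_tx = 92000000 b/s × 0.000773 s = 71116 bits.
In bytes: 71116 / 8 = 8890 bytes.

8890 bytes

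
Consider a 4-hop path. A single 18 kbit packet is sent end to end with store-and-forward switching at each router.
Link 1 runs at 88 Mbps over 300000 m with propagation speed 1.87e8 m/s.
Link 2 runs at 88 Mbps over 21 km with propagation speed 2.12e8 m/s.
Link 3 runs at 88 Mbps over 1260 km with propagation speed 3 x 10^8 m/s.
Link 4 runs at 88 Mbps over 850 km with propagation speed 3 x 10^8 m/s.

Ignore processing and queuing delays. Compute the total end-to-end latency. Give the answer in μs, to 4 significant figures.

L = 18000 bits.
Transmission delay per hop = L/R = 18000/88000000 = 204.545 μs; 4 hops → 818.182 μs.
Propagation delays (d/s per hop): 1604.28, 99.0566, 4200, 2833.33 μs; sum = 8736.67 μs.
End-to-end = 9555 μs.

9555 μs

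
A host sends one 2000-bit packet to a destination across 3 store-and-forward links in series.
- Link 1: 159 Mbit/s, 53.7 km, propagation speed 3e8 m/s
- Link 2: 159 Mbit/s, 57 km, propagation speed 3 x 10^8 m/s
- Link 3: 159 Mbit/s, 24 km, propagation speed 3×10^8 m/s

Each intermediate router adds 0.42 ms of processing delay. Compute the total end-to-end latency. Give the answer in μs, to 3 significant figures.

Transmission delay per hop = L/R = 2000/159000000 = 12.5786 μs; 3 hops → 37.7358 μs.
Propagation delays (d/s per hop): 179, 190, 80 μs; sum = 449 μs.
Processing at 2 router(s): 2 × 0.42 ms = 840 μs.
End-to-end = 1330 μs.

1330 μs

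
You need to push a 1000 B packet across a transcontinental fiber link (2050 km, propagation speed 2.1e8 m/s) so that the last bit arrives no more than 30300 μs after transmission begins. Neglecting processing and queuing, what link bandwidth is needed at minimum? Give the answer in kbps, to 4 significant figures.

L = 8000 bits.
Propagation delay = 2050000 / 210000000 = 9761.9 μs.
Transmission budget = 30300 − 9761.9 = 20538.1 μs.
R ≥ L / t_tx = 8000 bits / 0.0205381 s = 389.5 kbps.

389.5 kbps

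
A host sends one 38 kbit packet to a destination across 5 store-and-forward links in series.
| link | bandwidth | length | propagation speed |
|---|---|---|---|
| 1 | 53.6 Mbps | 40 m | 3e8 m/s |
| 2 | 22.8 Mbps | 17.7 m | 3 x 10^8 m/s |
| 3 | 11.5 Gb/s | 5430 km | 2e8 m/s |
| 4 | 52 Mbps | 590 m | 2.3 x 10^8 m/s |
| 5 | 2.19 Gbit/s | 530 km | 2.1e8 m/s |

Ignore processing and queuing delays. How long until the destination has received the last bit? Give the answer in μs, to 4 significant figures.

32800 μs

L = 38000 bits.
Transmission delays (L/R per hop): 708.955, 1666.67, 3.30435, 730.769, 17.3516 μs; sum = 3127.05 μs.
Propagation delays (d/s per hop): 0.133333, 0.059, 27150, 2.56522, 2523.81 μs; sum = 29676.6 μs.
End-to-end = 32800 μs.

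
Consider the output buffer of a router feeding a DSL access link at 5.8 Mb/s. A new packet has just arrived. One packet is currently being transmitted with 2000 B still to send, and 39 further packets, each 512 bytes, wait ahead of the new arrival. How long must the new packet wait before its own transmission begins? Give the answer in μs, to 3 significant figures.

30300 μs

Each queued packet: L/R = 4096/5800000 = 706.207 μs.
39 queued → 27542.1 μs.
Plus remaining 16000 bits of current packet: 2758.62 μs.
Queuing delay = 30300 μs.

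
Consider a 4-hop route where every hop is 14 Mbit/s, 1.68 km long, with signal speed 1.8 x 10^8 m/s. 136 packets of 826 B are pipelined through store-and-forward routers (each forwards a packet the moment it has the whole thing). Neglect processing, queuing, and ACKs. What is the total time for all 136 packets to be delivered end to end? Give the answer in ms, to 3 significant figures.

Per-hop transmission t_tx = L/R = 6608/14000000 = 0.472 ms.
Per-hop propagation t_prop = 1680/180000000 = 0.00933333 ms.
Pipeline fill: first packet needs 4·t_tx to clear all hops; remaining 135 packets each add one t_tx.
Total = (4+136-1)·t_tx + 4·t_prop = 139·0.472 + 4·0.00933333 = 65.6 ms.

65.6 ms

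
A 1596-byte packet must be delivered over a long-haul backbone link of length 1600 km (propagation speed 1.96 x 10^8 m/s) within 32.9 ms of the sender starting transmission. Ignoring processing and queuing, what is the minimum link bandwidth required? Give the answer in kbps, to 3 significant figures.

L = 12768 bits.
Propagation delay = 1600000 / 196000000 = 8.16327 ms.
Transmission budget = 32.9 − 8.16327 = 24.7367 ms.
R ≥ L / t_tx = 12768 bits / 0.0247367 s = 516 kbps.

516 kbps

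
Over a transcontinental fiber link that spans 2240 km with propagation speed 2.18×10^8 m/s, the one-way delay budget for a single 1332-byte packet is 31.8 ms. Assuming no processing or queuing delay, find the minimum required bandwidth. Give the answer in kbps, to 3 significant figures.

495 kbps

L = 10656 bits.
Propagation delay = 2240000 / 2.18e+08 = 10.2752 ms.
Transmission budget = 31.8 − 10.2752 = 21.5248 ms.
R ≥ L / t_tx = 10656 bits / 0.0215248 s = 495 kbps.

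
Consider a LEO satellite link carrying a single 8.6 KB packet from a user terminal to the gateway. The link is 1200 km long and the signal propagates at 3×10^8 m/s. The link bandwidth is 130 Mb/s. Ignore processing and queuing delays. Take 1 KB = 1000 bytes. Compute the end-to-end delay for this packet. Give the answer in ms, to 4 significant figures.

L = 68800 bits.
Transmission delay = L/R = 68800 / 130000000 = 0.529231 ms.
Propagation delay = d/s = 1200000 m / 300000000 m/s = 4 ms.
Total = 4.529 ms.

4.529 ms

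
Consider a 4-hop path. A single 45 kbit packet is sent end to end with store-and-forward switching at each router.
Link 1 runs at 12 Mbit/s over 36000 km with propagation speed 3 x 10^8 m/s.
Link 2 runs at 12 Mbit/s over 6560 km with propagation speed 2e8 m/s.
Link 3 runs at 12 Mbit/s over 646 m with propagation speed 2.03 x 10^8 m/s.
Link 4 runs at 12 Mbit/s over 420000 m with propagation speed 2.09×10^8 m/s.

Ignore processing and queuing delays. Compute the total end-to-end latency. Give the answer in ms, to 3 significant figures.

L = 45000 bits.
Transmission delay per hop = L/R = 45000/12000000 = 3.75 ms; 4 hops → 15 ms.
Propagation delays (d/s per hop): 120, 32.8, 0.00318227, 2.00957 ms; sum = 154.813 ms.
End-to-end = 170 ms.

170 ms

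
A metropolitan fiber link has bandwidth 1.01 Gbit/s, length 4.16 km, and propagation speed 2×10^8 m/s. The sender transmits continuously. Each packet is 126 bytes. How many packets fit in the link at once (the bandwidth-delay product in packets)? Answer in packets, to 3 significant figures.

20.8 packets

Propagation delay = 4160 / 200000000 = 2.08e-05 s.
BDP = R × t_prop = 1010000000 × 2.08e-05 = 21008 bits.
In packets of 1008 bits: 20.8 packets.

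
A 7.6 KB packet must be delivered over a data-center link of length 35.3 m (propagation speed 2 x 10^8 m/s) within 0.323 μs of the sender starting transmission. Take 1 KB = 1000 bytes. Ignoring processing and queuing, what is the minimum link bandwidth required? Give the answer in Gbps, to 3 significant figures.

L = 60800 bits.
Propagation delay = 35.3 / 200000000 = 0.1765 μs.
Transmission budget = 0.323 − 0.1765 = 0.1465 μs.
R ≥ L / t_tx = 60800 bits / 1.465e-07 s = 415 Gbps.

415 Gbps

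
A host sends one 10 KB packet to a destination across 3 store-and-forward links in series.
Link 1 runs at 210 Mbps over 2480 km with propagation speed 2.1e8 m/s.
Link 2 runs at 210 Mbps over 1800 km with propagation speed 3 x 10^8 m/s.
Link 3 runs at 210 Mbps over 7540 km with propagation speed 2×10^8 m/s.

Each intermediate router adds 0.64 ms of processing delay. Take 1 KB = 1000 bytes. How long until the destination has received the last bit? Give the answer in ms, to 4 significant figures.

L = 80000 bits.
Transmission delay per hop = L/R = 80000/210000000 = 0.380952 ms; 3 hops → 1.14286 ms.
Propagation delays (d/s per hop): 11.8095, 6, 37.7 ms; sum = 55.5095 ms.
Processing at 2 router(s): 2 × 0.64 ms = 1.28 ms.
End-to-end = 57.93 ms.

57.93 ms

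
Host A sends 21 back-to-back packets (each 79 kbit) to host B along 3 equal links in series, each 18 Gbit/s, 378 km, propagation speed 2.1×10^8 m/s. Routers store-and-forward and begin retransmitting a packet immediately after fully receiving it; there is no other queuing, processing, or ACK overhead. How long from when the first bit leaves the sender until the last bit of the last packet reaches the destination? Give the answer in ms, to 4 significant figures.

5.501 ms

Per-hop transmission t_tx = L/R = 79000/18000000000 = 0.00438889 ms.
Per-hop propagation t_prop = 378000/210000000 = 1.8 ms.
Pipeline fill: first packet needs 3·t_tx to clear all hops; remaining 20 packets each add one t_tx.
Total = (3+21-1)·t_tx + 3·t_prop = 23·0.00438889 + 3·1.8 = 5.501 ms.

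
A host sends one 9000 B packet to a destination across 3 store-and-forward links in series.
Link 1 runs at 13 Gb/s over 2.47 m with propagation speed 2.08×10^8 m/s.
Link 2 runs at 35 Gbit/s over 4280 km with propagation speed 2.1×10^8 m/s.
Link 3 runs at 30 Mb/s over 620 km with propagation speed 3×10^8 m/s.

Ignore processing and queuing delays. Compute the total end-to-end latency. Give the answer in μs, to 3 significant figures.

L = 9000 × 8 = 72000 bits.
Transmission delays (L/R per hop): 5.53846, 2.05714, 2400 μs; sum = 2407.6 μs.
Propagation delays (d/s per hop): 0.011875, 20381, 2066.67 μs; sum = 22447.6 μs.
End-to-end = 24900 μs.

24900 μs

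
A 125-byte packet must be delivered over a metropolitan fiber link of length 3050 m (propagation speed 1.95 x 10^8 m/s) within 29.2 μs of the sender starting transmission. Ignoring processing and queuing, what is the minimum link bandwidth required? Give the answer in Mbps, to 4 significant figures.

L = 1000 bits.
Propagation delay = 3050 / 195000000 = 15.641 μs.
Transmission budget = 29.2 − 15.641 = 13.559 μs.
R ≥ L / t_tx = 1000 bits / 1.3559e-05 s = 73.75 Mbps.

73.75 Mbps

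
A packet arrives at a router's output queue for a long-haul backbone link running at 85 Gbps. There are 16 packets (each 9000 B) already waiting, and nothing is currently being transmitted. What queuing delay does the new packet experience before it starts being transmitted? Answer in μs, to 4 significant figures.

Each queued packet: L/R = 72000/85000000000 = 0.847059 μs.
16 queued → 13.5529 μs.
Queuing delay = 13.55 μs.

13.55 μs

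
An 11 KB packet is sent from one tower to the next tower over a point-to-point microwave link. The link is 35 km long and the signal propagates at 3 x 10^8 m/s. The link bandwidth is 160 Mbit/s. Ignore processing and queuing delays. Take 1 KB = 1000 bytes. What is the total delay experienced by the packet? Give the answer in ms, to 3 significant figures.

0.667 ms

L = 88000 bits.
Transmission delay = L/R = 88000 / 160000000 = 0.55 ms.
Propagation delay = d/s = 35000 m / 300000000 m/s = 0.116667 ms.
Total = 0.667 ms.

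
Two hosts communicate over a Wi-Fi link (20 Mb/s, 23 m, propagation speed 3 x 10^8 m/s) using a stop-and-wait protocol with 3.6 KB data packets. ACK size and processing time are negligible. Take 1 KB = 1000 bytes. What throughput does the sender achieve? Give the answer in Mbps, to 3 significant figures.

20.0 Mbps

t_tx = L/R = 28800/20000000 = 0.00144 s.
t_prop = 23/300000000 = 7.66667e-08 s; RTT = 1.53333e-07 s.
Cycle = t_tx + RTT = 0.00144015 s.
Throughput = L / cycle = 28800 / 0.00144015 = 20.0 Mbps.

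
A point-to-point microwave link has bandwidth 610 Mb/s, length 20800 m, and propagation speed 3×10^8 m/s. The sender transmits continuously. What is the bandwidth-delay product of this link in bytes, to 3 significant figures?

Propagation delay = 20800 / 300000000 = 6.93333e-05 s.
BDP = R × t_prop = 610000000 × 6.93333e-05 = 42293.3 bits.
In bytes: 42293.3/8 = 5290 bytes.

5290 bytes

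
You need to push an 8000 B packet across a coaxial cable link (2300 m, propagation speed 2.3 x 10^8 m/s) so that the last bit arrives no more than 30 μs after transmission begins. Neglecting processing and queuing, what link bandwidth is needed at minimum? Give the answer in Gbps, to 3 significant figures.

L = 64000 bits.
Propagation delay = 2300 / 2.3e+08 = 10 μs.
Transmission budget = 30 − 10 = 20 μs.
R ≥ L / t_tx = 64000 bits / 2e-05 s = 3.20 Gbps.

3.20 Gbps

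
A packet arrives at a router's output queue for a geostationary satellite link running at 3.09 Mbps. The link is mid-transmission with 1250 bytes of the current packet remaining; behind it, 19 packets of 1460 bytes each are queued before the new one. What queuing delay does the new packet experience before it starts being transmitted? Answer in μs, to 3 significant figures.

75100 μs

Each queued packet: L/R = 11680/3090000 = 3779.94 μs.
19 queued → 71818.8 μs.
Plus remaining 10000 bits of current packet: 3236.25 μs.
Queuing delay = 75100 μs.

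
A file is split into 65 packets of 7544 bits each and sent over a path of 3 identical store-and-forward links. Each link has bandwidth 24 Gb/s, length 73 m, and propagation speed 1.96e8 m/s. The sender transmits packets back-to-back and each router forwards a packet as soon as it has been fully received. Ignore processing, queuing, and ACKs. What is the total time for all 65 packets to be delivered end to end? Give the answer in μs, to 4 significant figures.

22.18 μs

Per-hop transmission t_tx = L/R = 7544/24000000000 = 0.314333 μs.
Per-hop propagation t_prop = 73/196000000 = 0.372449 μs.
Pipeline fill: first packet needs 3·t_tx to clear all hops; remaining 64 packets each add one t_tx.
Total = (3+65-1)·t_tx + 3·t_prop = 67·0.314333 + 3·0.372449 = 22.18 μs.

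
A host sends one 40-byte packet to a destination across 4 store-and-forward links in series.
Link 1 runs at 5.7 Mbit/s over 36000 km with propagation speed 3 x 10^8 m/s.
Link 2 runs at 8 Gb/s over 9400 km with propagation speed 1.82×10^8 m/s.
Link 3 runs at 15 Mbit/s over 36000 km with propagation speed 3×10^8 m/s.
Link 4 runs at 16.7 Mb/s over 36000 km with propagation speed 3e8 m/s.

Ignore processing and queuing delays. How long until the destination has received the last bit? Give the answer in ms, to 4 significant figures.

411.7 ms

L = 40 × 8 = 320 bits.
Transmission delays (L/R per hop): 0.0561404, 4e-05, 0.0213333, 0.0191617 ms; sum = 0.0966754 ms.
Propagation delays (d/s per hop): 120, 51.6484, 120, 120 ms; sum = 411.648 ms.
End-to-end = 411.7 ms.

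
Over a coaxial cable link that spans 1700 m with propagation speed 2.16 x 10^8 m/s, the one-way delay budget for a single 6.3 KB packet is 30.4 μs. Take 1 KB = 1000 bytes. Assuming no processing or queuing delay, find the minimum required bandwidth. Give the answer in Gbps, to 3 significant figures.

2.24 Gbps

L = 50400 bits.
Propagation delay = 1700 / 216000000 = 7.87037 μs.
Transmission budget = 30.4 − 7.87037 = 22.5296 μs.
R ≥ L / t_tx = 50400 bits / 2.25296e-05 s = 2.24 Gbps.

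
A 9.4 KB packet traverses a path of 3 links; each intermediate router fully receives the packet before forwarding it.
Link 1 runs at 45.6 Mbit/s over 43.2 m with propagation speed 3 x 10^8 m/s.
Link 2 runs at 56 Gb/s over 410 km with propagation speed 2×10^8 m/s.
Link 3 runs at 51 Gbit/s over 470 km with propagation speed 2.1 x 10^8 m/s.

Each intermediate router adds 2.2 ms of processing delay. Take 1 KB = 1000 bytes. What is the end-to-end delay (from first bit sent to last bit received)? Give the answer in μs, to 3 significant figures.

L = 75200 bits.
Transmission delays (L/R per hop): 1649.12, 1.34286, 1.47451 μs; sum = 1651.94 μs.
Propagation delays (d/s per hop): 0.144, 2050, 2238.1 μs; sum = 4288.24 μs.
Processing at 2 router(s): 2 × 2.2 ms = 4400 μs.
End-to-end = 10300 μs.

10300 μs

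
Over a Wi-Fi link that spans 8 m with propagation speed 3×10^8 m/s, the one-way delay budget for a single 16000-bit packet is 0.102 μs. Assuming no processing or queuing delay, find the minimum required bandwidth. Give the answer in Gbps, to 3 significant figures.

Propagation delay = 8 / 300000000 = 0.0266667 μs.
Transmission budget = 0.102 − 0.0266667 = 0.0753333 μs.
R ≥ L / t_tx = 16000 bits / 7.53333e-08 s = 212 Gbps.

212 Gbps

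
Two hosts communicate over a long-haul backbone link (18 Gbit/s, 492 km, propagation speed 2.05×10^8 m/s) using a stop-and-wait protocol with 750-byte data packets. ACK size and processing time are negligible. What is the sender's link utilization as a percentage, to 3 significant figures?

t_tx = L/R = 6000/18000000000 = 3.33333e-07 s.
t_prop = 492000/2.05e+08 = 0.0024 s; RTT = 0.0048 s.
Cycle = t_tx + RTT = 0.00480033 s.
Utilization = t_tx / cycle = 3.33333e-07/0.00480033 = 0.00694 %.

0.00694 %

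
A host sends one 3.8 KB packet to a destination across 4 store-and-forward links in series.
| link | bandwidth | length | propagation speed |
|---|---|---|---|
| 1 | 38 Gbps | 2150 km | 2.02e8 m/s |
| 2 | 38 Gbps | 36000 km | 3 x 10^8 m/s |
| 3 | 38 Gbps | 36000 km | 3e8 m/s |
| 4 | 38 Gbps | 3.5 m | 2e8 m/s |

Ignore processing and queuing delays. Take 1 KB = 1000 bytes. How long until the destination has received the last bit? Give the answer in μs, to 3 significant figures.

251000 μs

L = 30400 bits.
Transmission delay per hop = L/R = 30400/38000000000 = 0.8 μs; 4 hops → 3.2 μs.
Propagation delays (d/s per hop): 10643.6, 120000, 120000, 0.0175 μs; sum = 250644 μs.
End-to-end = 251000 μs.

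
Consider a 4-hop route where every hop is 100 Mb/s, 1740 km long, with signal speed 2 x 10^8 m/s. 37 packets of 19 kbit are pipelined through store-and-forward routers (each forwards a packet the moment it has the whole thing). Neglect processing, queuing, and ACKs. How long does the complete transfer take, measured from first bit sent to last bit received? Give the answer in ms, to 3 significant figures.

42.4 ms

Per-hop transmission t_tx = L/R = 19000/100000000 = 0.19 ms.
Per-hop propagation t_prop = 1740000/200000000 = 8.7 ms.
Pipeline fill: first packet needs 4·t_tx to clear all hops; remaining 36 packets each add one t_tx.
Total = (4+37-1)·t_tx + 4·t_prop = 40·0.19 + 4·8.7 = 42.4 ms.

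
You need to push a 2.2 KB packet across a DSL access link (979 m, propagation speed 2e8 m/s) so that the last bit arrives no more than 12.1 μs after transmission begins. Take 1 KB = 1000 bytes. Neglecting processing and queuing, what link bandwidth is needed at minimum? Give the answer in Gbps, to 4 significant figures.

L = 17600 bits.
Propagation delay = 979 / 200000000 = 4.895 μs.
Transmission budget = 12.1 − 4.895 = 7.205 μs.
R ≥ L / t_tx = 17600 bits / 7.205e-06 s = 2.443 Gbps.

2.443 Gbps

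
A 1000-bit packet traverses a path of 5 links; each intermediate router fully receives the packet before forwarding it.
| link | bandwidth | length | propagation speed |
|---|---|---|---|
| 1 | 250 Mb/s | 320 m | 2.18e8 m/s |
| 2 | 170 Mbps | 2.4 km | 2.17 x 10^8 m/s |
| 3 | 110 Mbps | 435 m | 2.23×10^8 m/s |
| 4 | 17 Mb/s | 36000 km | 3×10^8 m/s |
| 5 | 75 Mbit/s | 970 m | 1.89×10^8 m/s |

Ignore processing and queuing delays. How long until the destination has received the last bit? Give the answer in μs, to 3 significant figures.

120000 μs

Transmission delays (L/R per hop): 4, 5.88235, 9.09091, 58.8235, 13.3333 μs; sum = 91.1301 μs.
Propagation delays (d/s per hop): 1.46789, 11.0599, 1.95067, 120000, 5.13228 μs; sum = 120020 μs.
End-to-end = 120000 μs.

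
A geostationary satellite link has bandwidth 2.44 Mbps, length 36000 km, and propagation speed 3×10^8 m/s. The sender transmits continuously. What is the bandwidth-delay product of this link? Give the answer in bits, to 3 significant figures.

293000 bits

Propagation delay = 36000000 / 300000000 = 0.12 s.
BDP = R × t_prop = 2440000 × 0.12 = 292800 bits.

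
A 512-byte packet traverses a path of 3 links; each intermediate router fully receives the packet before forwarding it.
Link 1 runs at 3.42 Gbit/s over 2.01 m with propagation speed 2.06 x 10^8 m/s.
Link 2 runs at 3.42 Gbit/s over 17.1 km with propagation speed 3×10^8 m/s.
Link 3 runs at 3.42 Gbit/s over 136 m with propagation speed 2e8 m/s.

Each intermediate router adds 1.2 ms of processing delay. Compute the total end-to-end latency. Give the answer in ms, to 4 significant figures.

L = 512 × 8 = 4096 bits.
Transmission delay per hop = L/R = 4096/3420000000 = 0.00119766 ms; 3 hops → 0.00359298 ms.
Propagation delays (d/s per hop): 9.75728e-06, 0.057, 0.00068 ms; sum = 0.0576898 ms.
Processing at 2 router(s): 2 × 1.2 ms = 2.4 ms.
End-to-end = 2.461 ms.

2.461 ms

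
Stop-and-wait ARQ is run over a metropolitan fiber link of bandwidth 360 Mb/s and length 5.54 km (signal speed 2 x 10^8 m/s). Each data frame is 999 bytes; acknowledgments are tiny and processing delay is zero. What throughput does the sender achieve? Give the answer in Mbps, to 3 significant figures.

t_tx = L/R = 7992/360000000 = 2.22e-05 s.
t_prop = 5540/200000000 = 2.77e-05 s; RTT = 5.54e-05 s.
Cycle = t_tx + RTT = 7.76e-05 s.
Throughput = L / cycle = 7992 / 7.76e-05 = 103 Mbps.

103 Mbps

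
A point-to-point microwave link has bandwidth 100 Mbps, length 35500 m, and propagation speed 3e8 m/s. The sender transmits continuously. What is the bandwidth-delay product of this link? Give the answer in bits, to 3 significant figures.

11800 bits

Propagation delay = 35500 / 300000000 = 0.000118333 s.
BDP = R × t_prop = 100000000 × 0.000118333 = 11833.3 bits.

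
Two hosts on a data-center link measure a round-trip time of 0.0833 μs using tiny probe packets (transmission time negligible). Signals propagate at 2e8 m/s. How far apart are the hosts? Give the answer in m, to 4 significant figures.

8.330 m

One-way propagation = RTT/2 = 0.04165 μs.
d = s × t = 200000000 × 4.165e-08 = 8.330 m.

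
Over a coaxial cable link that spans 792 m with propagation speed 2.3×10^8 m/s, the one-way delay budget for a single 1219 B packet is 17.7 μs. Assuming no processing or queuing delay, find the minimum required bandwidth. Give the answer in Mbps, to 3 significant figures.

684 Mbps

L = 9752 bits.
Propagation delay = 792 / 2.3e+08 = 3.44348 μs.
Transmission budget = 17.7 − 3.44348 = 14.2565 μs.
R ≥ L / t_tx = 9752 bits / 1.42565e-05 s = 684 Mbps.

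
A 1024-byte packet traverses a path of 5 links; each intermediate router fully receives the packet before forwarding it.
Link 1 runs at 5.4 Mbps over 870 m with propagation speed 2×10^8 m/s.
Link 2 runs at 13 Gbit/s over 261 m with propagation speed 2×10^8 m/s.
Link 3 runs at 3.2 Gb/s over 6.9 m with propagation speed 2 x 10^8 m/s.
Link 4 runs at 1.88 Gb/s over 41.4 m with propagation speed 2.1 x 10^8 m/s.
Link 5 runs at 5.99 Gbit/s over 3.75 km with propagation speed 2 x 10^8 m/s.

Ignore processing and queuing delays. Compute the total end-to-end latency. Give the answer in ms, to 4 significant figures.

L = 1024 × 8 = 8192 bits.
Transmission delays (L/R per hop): 1.51704, 0.000630154, 0.00256, 0.00435745, 0.00136761 ms; sum = 1.52595 ms.
Propagation delays (d/s per hop): 0.00435, 0.001305, 3.45e-05, 0.000197143, 0.01875 ms; sum = 0.0246366 ms.
End-to-end = 1.551 ms.

1.551 ms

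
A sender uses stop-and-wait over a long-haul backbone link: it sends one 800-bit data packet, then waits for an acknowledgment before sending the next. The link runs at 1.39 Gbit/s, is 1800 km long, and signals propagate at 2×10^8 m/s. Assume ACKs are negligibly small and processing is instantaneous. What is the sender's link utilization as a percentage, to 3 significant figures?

0.00320 %

t_tx = L/R = 800/1390000000 = 5.7554e-07 s.
t_prop = 1800000/200000000 = 0.009 s; RTT = 0.018 s.
Cycle = t_tx + RTT = 0.0180006 s.
Utilization = t_tx / cycle = 5.7554e-07/0.0180006 = 0.00320 %.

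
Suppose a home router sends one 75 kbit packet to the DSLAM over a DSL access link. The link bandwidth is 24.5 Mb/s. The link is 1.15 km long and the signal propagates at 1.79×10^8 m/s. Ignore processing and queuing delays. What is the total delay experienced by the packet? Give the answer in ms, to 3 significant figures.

L = 75000 bits.
Transmission delay = L/R = 75000 / 24500000 = 3.06122 ms.
Propagation delay = d/s = 1150 m / 179000000 m/s = 0.00642458 ms.
Total = 3.07 ms.

3.07 ms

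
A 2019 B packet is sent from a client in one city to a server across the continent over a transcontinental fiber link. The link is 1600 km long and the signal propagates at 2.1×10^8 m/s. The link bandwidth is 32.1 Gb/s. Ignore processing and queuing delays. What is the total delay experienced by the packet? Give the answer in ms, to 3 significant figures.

7.62 ms

L = 2019 × 8 = 16152 bits.
Transmission delay = L/R = 16152 / 32100000000 = 0.000503178 ms.
Propagation delay = d/s = 1600000 m / 210000000 m/s = 7.61905 ms.
Total = 7.62 ms.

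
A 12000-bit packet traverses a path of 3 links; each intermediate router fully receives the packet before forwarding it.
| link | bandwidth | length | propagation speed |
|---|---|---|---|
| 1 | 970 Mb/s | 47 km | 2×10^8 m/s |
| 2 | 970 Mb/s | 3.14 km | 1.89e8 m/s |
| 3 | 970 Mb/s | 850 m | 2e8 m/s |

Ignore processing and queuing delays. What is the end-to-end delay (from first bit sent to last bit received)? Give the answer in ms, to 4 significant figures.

0.2930 ms

Transmission delay per hop = L/R = 12000/970000000 = 0.0123711 ms; 3 hops → 0.0371134 ms.
Propagation delays (d/s per hop): 0.235, 0.0166138, 0.00425 ms; sum = 0.255864 ms.
End-to-end = 0.2930 ms.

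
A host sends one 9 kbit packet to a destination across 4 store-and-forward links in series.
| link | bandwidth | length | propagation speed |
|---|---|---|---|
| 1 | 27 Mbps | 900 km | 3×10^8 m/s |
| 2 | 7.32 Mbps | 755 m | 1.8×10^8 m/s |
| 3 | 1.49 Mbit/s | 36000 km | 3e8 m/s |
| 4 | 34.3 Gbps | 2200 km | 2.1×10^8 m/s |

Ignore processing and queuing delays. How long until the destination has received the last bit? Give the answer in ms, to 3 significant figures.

L = 9000 bits.
Transmission delays (L/R per hop): 0.333333, 1.22951, 6.04027, 0.000262391 ms; sum = 7.60337 ms.
Propagation delays (d/s per hop): 3, 0.00419444, 120, 10.4762 ms; sum = 133.48 ms.
End-to-end = 141 ms.

141 ms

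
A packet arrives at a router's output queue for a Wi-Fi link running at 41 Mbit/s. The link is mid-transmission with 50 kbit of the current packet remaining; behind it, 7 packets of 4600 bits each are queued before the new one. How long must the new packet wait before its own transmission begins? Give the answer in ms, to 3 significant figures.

2.00 ms

Each queued packet: L/R = 4600/41000000 = 0.112195 ms.
7 queued → 0.785366 ms.
Plus remaining 50000 bits of current packet: 1.21951 ms.
Queuing delay = 2.00 ms.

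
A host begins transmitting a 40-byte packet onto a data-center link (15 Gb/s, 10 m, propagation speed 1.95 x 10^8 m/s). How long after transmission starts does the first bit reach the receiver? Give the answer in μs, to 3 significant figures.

0.0513 μs

First bit experiences only propagation delay: d/s = 10/195000000 = 0.0513 μs.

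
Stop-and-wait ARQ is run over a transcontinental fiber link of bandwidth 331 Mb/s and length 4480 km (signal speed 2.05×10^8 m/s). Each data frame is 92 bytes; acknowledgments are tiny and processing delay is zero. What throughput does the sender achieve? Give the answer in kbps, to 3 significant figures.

t_tx = L/R = 736/331000000 = 2.22356e-06 s.
t_prop = 4480000/2.05e+08 = 0.0218537 s; RTT = 0.0437073 s.
Cycle = t_tx + RTT = 0.0437095 s.
Throughput = L / cycle = 736 / 0.0437095 = 16.8 kbps.

16.8 kbps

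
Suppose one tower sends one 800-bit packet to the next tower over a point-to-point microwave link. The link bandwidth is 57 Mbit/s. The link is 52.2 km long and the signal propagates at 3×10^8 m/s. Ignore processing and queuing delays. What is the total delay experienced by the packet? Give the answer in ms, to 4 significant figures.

0.1880 ms

Transmission delay = L/R = 800 / 57000000 = 0.0140351 ms.
Propagation delay = d/s = 52200 m / 300000000 m/s = 0.174 ms.
Total = 0.1880 ms.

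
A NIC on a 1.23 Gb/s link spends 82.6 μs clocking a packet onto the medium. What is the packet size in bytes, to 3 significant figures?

L = R × t_tx = 1230000000 b/s × 8.26e-05 s = 101598 bits.
In bytes: 101598 / 8 = 12700 bytes.

12700 bytes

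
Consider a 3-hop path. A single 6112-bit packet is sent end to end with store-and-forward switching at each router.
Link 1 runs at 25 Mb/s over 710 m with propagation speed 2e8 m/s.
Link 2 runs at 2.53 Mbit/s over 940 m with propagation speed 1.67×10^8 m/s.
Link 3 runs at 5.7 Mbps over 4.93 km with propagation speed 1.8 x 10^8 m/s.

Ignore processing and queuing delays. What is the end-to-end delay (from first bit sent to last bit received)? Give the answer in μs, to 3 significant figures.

Transmission delays (L/R per hop): 244.48, 2415.81, 1072.28 μs; sum = 3732.57 μs.
Propagation delays (d/s per hop): 3.55, 5.62874, 27.3889 μs; sum = 36.5676 μs.
End-to-end = 3770 μs.

3770 μs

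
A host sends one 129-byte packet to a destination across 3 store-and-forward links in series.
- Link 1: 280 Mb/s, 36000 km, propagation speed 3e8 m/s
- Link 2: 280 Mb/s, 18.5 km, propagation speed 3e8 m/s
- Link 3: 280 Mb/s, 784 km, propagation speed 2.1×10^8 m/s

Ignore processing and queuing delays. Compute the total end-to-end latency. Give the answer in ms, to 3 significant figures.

L = 129 × 8 = 1032 bits.
Transmission delay per hop = L/R = 1032/280000000 = 0.00368571 ms; 3 hops → 0.0110571 ms.
Propagation delays (d/s per hop): 120, 0.0616667, 3.73333 ms; sum = 123.795 ms.
End-to-end = 124 ms.

124 ms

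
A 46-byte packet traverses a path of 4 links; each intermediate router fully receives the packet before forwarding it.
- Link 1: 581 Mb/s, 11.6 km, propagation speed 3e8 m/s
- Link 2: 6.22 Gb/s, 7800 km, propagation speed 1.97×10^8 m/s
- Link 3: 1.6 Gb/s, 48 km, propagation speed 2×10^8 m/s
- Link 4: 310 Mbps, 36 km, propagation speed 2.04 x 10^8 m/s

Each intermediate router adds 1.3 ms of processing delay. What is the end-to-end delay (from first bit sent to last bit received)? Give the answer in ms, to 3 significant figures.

L = 46 × 8 = 368 bits.
Transmission delays (L/R per hop): 0.000633391, 5.9164e-05, 0.00023, 0.0011871 ms; sum = 0.00210965 ms.
Propagation delays (d/s per hop): 0.0386667, 39.5939, 0.24, 0.176471 ms; sum = 40.049 ms.
Processing at 3 router(s): 3 × 1.3 ms = 3.9 ms.
End-to-end = 44.0 ms.

44.0 ms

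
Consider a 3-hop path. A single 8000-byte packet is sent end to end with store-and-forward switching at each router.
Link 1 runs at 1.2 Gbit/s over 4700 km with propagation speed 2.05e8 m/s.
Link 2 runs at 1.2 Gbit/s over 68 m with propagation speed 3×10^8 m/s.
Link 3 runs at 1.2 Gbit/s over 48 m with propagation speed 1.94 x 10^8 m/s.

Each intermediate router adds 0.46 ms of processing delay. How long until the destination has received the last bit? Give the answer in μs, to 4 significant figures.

L = 8000 × 8 = 64000 bits.
Transmission delay per hop = L/R = 64000/1200000000 = 53.3333 μs; 3 hops → 160 μs.
Propagation delays (d/s per hop): 22926.8, 0.226667, 0.247423 μs; sum = 22927.3 μs.
Processing at 2 router(s): 2 × 0.46 ms = 920 μs.
End-to-end = 24010 μs.

24010 μs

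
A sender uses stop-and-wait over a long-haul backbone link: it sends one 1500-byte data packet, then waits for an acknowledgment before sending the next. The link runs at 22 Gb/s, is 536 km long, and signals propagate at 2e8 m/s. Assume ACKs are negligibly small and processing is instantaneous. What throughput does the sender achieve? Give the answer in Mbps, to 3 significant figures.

t_tx = L/R = 12000/22000000000 = 5.45455e-07 s.
t_prop = 536000/200000000 = 0.00268 s; RTT = 0.00536 s.
Cycle = t_tx + RTT = 0.00536055 s.
Throughput = L / cycle = 12000 / 0.00536055 = 2.24 Mbps.

2.24 Mbps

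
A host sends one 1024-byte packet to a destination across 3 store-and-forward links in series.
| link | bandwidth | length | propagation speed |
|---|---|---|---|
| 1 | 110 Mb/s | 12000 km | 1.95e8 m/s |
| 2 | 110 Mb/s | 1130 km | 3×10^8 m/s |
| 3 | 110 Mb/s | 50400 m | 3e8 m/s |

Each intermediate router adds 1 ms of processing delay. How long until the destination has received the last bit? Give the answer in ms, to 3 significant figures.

L = 1024 × 8 = 8192 bits.
Transmission delay per hop = L/R = 8192/110000000 = 0.0744727 ms; 3 hops → 0.223418 ms.
Propagation delays (d/s per hop): 61.5385, 3.76667, 0.168 ms; sum = 65.4731 ms.
Processing at 2 router(s): 2 × 1 ms = 2 ms.
End-to-end = 67.7 ms.

67.7 ms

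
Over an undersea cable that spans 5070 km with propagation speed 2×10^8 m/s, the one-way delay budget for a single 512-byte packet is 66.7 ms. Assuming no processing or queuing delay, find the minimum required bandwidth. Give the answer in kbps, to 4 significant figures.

99.06 kbps

L = 4096 bits.
Propagation delay = 5070000 / 200000000 = 25.35 ms.
Transmission budget = 66.7 − 25.35 = 41.35 ms.
R ≥ L / t_tx = 4096 bits / 0.04135 s = 99.06 kbps.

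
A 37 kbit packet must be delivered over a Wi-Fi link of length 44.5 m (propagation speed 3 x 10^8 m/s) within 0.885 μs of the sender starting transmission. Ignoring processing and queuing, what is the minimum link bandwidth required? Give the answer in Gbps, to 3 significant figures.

Propagation delay = 44.5 / 300000000 = 0.148333 μs.
Transmission budget = 0.885 − 0.148333 = 0.736667 μs.
R ≥ L / t_tx = 37000 bits / 7.36667e-07 s = 50.2 Gbps.

50.2 Gbps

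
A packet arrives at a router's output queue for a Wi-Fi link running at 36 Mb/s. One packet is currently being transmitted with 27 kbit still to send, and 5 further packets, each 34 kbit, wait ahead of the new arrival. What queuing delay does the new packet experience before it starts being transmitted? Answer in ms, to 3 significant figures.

5.47 ms

Each queued packet: L/R = 34000/36000000 = 0.944444 ms.
5 queued → 4.72222 ms.
Plus remaining 27000 bits of current packet: 0.75 ms.
Queuing delay = 5.47 ms.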